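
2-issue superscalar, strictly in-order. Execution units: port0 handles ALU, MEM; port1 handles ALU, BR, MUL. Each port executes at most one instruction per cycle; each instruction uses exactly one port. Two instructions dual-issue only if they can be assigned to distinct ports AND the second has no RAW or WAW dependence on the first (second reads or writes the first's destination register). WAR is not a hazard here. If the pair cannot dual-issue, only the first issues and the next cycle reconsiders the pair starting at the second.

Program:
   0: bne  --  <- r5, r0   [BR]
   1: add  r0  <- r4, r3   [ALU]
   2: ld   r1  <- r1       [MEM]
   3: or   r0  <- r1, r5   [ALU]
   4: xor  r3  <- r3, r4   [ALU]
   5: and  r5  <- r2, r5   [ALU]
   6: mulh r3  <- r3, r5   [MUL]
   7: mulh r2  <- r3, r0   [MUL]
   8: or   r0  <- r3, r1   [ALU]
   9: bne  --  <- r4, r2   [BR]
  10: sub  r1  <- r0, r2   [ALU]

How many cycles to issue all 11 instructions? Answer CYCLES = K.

c0: i0,i1 bne.BR add.ALU  2-wide
c1: i2 ld.MEM  RAW r1
c2: i3,i4 or.ALU xor.ALU  2-wide
c3: i5 and.ALU  RAW r5
c4: i6 mulh.MUL  no-port MUL/MUL
c5: i7,i8 mulh.MUL or.ALU  2-wide
c6: i9,i10 bne.BR sub.ALU  2-wide

CYCLES = 7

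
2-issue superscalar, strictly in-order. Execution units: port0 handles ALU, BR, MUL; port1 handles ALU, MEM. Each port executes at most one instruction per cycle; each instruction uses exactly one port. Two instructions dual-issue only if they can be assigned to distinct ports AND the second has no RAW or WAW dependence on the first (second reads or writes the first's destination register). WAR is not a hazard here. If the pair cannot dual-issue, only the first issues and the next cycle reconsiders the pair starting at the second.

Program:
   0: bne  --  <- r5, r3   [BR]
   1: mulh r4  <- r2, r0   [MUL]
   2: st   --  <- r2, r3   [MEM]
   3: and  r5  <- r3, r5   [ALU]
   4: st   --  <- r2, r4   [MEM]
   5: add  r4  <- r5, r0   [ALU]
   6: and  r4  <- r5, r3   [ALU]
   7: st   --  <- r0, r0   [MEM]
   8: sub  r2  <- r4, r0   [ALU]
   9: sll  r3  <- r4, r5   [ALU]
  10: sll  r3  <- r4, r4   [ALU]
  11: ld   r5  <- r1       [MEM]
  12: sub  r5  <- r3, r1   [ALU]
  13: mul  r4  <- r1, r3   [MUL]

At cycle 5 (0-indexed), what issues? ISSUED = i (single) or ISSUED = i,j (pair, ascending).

ISSUED = 8,9

t=0 i0:bne ; no-port BR/MUL
t=1 i1,i2:mulh;st ; pair
t=2 i3,i4:and;st ; pair
t=3 i5:add ; WAW r4
t=4 i6,i7:and;st ; pair
t=5 i8,i9:sub;sll ; pair
t=6 i10,i11:sll;ld ; pair
t=7 i12,i13:sub;mul ; pair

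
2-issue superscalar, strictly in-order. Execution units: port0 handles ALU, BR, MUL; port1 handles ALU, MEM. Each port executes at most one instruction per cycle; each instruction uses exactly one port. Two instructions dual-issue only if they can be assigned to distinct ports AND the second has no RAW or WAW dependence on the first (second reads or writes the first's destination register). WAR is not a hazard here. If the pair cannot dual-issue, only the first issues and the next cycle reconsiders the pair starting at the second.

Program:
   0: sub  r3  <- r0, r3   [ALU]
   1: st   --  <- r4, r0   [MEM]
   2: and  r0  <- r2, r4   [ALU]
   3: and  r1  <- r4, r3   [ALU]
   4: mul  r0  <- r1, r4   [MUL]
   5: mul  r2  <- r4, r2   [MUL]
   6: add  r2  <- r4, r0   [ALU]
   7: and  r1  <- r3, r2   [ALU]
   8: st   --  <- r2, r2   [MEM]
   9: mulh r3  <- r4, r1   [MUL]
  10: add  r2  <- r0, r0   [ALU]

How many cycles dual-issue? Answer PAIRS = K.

0. sub.ALU+st.MEM @i0/i1  | 2-wide
1. and.ALU+and.ALU @i2/i3  | 2-wide
2. mul.MUL @i4  | no-port MUL/MUL
3. mul.MUL @i5  | WAW r2
4. add.ALU @i6  | RAW r2
5. and.ALU+st.MEM @i7/i8  | 2-wide
6. mulh.MUL+add.ALU @i9/i10  | 2-wide

PAIRS = 4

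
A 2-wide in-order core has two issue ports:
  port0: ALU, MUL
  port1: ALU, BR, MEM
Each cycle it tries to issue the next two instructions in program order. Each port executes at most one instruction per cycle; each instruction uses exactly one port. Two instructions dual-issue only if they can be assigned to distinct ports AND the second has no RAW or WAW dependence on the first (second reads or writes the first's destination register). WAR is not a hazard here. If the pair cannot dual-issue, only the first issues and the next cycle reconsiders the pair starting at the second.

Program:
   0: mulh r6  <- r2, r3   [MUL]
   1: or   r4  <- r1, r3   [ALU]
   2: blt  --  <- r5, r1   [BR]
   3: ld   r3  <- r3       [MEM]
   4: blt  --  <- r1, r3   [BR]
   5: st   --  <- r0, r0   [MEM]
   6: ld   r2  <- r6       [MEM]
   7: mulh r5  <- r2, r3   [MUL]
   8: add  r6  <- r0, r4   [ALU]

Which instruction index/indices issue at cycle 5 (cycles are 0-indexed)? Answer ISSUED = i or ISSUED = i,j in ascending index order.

  cy0 -> i0/i1 (mulh.MUL or.ALU) 2-wide
  cy1 -> i2 (blt.BR) no-port BR/MEM
  cy2 -> i3 (ld.MEM) no-port MEM/BR
  cy3 -> i4 (blt.BR) no-port BR/MEM
  cy4 -> i5 (st.MEM) no-port MEM/MEM
  cy5 -> i6 (ld.MEM) RAW r2
  cy6 -> i7/i8 (mulh.MUL add.ALU) 2-wide

ISSUED = 6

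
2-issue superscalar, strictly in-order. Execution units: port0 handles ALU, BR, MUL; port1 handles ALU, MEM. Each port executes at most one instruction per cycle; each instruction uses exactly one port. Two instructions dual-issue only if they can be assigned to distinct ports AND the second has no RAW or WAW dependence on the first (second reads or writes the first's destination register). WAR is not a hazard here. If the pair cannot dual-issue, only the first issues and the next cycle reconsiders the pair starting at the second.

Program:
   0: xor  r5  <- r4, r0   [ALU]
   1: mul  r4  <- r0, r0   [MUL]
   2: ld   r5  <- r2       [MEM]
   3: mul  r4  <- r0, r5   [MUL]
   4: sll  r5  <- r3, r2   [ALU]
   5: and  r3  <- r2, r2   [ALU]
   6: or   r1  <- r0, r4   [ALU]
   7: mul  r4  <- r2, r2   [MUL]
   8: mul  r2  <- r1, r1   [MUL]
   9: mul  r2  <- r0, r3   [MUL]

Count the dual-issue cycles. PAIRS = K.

0. xor+mul @i0&i1  | pair
1. ld @i2  | RAW r5
2. mul+sll @i3&i4  | pair
3. and+or @i5&i6  | pair
4. mul @i7  | no-port MUL/MUL
5. mul @i8  | no-port MUL/MUL
6. mul @i9  | tail

PAIRS = 3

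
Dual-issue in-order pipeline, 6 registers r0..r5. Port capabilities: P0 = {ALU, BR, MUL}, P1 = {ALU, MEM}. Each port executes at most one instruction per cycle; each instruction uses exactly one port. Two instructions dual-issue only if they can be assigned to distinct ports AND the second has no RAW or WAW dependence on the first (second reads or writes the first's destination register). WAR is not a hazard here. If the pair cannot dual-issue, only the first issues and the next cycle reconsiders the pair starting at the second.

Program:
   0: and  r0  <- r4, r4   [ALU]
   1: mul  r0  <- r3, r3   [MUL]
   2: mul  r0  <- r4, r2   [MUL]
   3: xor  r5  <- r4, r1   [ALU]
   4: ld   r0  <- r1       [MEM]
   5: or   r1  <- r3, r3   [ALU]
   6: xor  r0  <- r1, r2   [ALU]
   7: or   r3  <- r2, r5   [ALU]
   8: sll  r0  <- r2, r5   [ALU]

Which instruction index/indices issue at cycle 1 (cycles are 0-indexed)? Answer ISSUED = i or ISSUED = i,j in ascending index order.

[0] i0  and.ALU  -- WAW r0
[1] i1  mul.MUL  -- no-port MUL/MUL
[2] i2,i3  mul.MUL;xor.ALU  -- dual
[3] i4,i5  ld.MEM;or.ALU  -- dual
[4] i6,i7  xor.ALU;or.ALU  -- dual
[5] i8  sll.ALU  -- tail

ISSUED = 1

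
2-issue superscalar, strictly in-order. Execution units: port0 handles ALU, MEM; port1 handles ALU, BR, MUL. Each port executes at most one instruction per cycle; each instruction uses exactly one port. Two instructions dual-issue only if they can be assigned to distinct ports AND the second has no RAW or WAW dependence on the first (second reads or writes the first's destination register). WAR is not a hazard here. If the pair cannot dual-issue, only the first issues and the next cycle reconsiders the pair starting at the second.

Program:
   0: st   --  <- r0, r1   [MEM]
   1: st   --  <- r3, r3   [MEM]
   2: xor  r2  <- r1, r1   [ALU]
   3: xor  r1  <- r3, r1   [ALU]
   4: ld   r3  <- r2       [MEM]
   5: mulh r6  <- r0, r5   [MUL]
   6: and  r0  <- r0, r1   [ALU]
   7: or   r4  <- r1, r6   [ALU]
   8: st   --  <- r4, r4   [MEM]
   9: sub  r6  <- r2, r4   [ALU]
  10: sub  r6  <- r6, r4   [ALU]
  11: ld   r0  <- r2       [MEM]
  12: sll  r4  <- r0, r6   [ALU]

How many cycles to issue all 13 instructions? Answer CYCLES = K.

t=0 i0:st ; no-port MEM/MEM
t=1 i1/i2:st xor ; dual
t=2 i3/i4:xor ld ; dual
t=3 i5/i6:mulh and ; dual
t=4 i7:or ; RAW r4
t=5 i8/i9:st sub ; dual
t=6 i10/i11:sub ld ; dual
t=7 i12:sll ; tail

CYCLES = 8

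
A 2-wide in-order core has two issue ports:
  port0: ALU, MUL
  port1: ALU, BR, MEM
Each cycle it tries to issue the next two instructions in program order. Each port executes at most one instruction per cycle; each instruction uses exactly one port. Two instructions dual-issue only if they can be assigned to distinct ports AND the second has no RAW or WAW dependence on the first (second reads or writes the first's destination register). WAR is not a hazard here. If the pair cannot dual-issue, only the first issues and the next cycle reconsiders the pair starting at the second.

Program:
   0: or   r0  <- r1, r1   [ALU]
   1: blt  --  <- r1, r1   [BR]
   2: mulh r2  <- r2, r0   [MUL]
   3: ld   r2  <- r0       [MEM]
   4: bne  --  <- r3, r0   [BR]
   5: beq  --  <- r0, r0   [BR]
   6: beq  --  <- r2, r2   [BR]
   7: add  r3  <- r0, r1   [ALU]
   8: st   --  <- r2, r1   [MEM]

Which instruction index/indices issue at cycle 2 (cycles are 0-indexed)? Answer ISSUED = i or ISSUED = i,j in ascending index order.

c0: i0,i1 or+blt  pair
c1: i2 mulh  WAW r2
c2: i3 ld  no-port MEM/BR
c3: i4 bne  no-port BR/BR
c4: i5 beq  no-port BR/BR
c5: i6,i7 beq+add  pair
c6: i8 st  tail

ISSUED = 3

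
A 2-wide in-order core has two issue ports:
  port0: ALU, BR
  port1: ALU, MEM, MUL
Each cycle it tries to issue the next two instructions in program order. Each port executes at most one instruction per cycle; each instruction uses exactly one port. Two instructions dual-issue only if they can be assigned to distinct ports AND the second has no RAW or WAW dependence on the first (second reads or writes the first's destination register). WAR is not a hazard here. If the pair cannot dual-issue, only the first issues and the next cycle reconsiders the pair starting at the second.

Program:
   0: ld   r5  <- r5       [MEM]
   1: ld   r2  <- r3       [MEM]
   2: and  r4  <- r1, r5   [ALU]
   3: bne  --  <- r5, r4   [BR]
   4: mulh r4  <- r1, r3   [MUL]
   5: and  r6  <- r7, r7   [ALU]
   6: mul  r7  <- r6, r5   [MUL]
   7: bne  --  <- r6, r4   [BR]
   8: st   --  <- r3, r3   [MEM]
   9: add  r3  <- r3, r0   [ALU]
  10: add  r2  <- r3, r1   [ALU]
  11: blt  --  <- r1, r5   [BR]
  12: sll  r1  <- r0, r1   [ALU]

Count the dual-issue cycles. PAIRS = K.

  cy0 -> i0 (ld.MEM) no-port MEM/MEM
  cy1 -> i1,i2 (ld.MEM;and.ALU) 2-wide
  cy2 -> i3,i4 (bne.BR;mulh.MUL) 2-wide
  cy3 -> i5 (and.ALU) RAW r6
  cy4 -> i6,i7 (mul.MUL;bne.BR) 2-wide
  cy5 -> i8,i9 (st.MEM;add.ALU) 2-wide
  cy6 -> i10,i11 (add.ALU;blt.BR) 2-wide
  cy7 -> i12 (sll.ALU) tail

PAIRS = 5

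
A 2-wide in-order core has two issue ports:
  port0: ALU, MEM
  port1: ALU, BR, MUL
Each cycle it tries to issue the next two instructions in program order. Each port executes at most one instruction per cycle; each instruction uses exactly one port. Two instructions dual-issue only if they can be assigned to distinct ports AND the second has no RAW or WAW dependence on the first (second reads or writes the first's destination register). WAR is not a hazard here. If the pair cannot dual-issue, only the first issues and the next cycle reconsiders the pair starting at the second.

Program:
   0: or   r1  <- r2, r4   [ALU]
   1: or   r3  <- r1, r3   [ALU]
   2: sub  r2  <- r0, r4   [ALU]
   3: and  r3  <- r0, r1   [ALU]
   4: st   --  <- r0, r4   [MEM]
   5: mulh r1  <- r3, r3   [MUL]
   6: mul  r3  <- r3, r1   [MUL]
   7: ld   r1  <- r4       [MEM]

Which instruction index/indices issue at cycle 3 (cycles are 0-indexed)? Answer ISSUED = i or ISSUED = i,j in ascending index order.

  cy0 -> i0 (or.ALU) RAW r1
  cy1 -> i1&i2 (or.ALU/sub.ALU) 2-wide
  cy2 -> i3&i4 (and.ALU/st.MEM) 2-wide
  cy3 -> i5 (mulh.MUL) no-port MUL/MUL
  cy4 -> i6&i7 (mul.MUL/ld.MEM) 2-wide

ISSUED = 5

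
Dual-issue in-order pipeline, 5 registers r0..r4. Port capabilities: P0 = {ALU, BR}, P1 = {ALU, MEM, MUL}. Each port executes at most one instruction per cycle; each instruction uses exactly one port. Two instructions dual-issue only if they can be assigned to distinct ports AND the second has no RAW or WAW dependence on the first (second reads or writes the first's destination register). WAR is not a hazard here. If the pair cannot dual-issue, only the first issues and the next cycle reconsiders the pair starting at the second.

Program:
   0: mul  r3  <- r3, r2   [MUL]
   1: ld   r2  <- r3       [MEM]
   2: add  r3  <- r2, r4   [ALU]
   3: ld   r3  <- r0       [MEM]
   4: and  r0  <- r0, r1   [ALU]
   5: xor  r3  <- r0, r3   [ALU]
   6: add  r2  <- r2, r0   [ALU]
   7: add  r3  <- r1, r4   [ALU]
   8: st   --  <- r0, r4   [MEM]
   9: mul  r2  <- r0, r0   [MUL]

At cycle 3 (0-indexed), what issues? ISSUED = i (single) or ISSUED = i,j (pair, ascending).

#0 head=0: mul i0 no-port MUL/MEM
#1 head=1: ld i1 RAW r2
#2 head=2: add i2 WAW r3
#3 head=3: ld;and i3&i4 pair
#4 head=5: xor;add i5&i6 pair
#5 head=7: add;st i7&i8 pair
#6 head=9: mul i9 tail

ISSUED = 3,4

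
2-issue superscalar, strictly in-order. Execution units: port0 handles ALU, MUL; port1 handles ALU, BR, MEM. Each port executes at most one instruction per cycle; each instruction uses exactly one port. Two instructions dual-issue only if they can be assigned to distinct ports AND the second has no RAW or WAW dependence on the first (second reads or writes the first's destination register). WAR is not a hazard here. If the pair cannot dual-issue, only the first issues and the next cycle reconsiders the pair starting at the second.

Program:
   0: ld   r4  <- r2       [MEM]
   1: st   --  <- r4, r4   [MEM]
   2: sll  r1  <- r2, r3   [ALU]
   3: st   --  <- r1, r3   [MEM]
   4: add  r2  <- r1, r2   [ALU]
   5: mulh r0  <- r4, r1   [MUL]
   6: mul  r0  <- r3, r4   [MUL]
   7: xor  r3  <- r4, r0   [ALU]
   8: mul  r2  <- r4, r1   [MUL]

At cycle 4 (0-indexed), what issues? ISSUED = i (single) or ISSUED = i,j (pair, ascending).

ISSUED = 6

#0 head=0: ld.MEM i0 no-port MEM/MEM
#1 head=1: st.MEM/sll.ALU i1,i2 pair
#2 head=3: st.MEM/add.ALU i3,i4 pair
#3 head=5: mulh.MUL i5 no-port MUL/MUL
#4 head=6: mul.MUL i6 RAW r0
#5 head=7: xor.ALU/mul.MUL i7,i8 pair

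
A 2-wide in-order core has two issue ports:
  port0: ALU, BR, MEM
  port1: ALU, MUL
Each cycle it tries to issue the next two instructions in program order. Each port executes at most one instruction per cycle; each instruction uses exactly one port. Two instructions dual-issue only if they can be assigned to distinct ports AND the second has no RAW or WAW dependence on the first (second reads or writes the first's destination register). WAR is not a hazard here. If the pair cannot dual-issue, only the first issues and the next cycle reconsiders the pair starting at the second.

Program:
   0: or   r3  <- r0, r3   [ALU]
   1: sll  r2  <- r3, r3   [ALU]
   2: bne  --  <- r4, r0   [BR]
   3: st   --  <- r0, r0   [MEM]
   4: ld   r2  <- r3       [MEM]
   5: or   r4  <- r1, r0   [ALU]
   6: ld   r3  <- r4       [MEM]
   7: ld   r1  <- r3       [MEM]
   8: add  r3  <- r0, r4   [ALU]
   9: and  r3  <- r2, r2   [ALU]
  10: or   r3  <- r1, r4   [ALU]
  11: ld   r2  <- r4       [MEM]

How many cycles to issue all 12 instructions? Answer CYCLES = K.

t=0 i0:or ; RAW r3
t=1 i1&i2:sll+bne ; pair
t=2 i3:st ; no-port MEM/MEM
t=3 i4&i5:ld+or ; pair
t=4 i6:ld ; no-port MEM/MEM
t=5 i7&i8:ld+add ; pair
t=6 i9:and ; WAW r3
t=7 i10&i11:or+ld ; pair

CYCLES = 8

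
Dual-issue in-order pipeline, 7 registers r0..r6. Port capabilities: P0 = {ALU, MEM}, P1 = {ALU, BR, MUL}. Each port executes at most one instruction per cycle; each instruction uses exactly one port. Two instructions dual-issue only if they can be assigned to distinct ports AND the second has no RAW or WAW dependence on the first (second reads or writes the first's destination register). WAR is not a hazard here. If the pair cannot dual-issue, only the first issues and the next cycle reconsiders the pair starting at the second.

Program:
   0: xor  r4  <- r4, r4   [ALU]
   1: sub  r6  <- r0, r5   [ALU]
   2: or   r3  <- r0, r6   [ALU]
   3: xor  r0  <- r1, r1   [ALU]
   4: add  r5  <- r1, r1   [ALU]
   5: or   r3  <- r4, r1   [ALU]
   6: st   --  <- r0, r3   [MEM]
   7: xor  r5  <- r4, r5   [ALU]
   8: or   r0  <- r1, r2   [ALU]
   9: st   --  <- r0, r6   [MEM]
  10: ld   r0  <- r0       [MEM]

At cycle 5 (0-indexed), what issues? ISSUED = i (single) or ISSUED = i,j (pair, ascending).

t=0 i0/i1:xor+sub ; dual
t=1 i2/i3:or+xor ; dual
t=2 i4/i5:add+or ; dual
t=3 i6/i7:st+xor ; dual
t=4 i8:or ; RAW r0
t=5 i9:st ; no-port MEM/MEM
t=6 i10:ld ; tail

ISSUED = 9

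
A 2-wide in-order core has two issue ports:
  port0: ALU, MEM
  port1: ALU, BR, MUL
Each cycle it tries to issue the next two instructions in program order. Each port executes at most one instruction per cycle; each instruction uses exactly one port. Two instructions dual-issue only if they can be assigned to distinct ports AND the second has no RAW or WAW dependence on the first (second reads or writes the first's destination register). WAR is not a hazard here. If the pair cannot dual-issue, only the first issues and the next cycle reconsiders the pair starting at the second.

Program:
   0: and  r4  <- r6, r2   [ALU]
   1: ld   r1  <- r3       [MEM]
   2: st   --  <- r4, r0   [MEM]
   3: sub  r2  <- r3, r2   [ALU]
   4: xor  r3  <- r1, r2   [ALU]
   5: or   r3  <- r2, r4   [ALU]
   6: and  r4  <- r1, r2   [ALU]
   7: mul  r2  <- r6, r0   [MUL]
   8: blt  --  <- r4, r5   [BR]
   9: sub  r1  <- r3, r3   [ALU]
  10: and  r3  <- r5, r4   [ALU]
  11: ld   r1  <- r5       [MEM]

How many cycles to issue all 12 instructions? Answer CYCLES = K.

t=0 i0,i1:and ld ; dual
t=1 i2,i3:st sub ; dual
t=2 i4:xor ; WAW r3
t=3 i5,i6:or and ; dual
t=4 i7:mul ; no-port MUL/BR
t=5 i8,i9:blt sub ; dual
t=6 i10,i11:and ld ; dual

CYCLES = 7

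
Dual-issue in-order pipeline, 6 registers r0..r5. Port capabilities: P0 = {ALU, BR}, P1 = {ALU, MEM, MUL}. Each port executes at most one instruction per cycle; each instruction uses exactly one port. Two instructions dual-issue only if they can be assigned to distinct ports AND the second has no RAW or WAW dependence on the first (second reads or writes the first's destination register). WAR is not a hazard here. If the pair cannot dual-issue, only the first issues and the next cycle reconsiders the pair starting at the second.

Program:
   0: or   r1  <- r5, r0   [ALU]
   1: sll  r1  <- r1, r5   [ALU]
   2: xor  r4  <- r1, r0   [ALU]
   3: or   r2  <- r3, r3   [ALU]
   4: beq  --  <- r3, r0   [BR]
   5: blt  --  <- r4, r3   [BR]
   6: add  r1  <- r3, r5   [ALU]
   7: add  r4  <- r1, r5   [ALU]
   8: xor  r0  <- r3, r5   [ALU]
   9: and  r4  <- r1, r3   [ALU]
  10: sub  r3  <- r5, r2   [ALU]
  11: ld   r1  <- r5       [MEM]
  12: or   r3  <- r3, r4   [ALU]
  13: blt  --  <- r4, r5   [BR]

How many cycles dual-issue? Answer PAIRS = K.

  cy0 -> i0 (or.ALU) RAW+WAW r1
  cy1 -> i1 (sll.ALU) RAW r1
  cy2 -> i2+i3 (xor.ALU;or.ALU) dual
  cy3 -> i4 (beq.BR) no-port BR/BR
  cy4 -> i5+i6 (blt.BR;add.ALU) dual
  cy5 -> i7+i8 (add.ALU;xor.ALU) dual
  cy6 -> i9+i10 (and.ALU;sub.ALU) dual
  cy7 -> i11+i12 (ld.MEM;or.ALU) dual
  cy8 -> i13 (blt.BR) tail

PAIRS = 5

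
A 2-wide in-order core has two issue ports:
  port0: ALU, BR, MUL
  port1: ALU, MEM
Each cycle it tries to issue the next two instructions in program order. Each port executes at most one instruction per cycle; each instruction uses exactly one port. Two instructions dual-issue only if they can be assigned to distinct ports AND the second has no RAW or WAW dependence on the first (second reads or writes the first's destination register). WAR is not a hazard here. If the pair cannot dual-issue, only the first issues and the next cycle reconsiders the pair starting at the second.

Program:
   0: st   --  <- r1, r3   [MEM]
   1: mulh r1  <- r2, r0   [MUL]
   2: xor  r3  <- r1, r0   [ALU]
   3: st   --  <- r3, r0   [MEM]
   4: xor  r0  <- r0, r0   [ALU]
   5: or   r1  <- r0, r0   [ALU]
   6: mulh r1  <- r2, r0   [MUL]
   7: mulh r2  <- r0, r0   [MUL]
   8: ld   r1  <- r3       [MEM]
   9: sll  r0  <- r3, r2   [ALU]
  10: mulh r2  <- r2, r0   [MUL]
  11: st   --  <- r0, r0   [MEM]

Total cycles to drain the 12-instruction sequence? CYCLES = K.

#0 head=0: st.MEM/mulh.MUL i0,i1 dual
#1 head=2: xor.ALU i2 RAW r3
#2 head=3: st.MEM/xor.ALU i3,i4 dual
#3 head=5: or.ALU i5 WAW r1
#4 head=6: mulh.MUL i6 no-port MUL/MUL
#5 head=7: mulh.MUL/ld.MEM i7,i8 dual
#6 head=9: sll.ALU i9 RAW r0
#7 head=10: mulh.MUL/st.MEM i10,i11 dual

CYCLES = 8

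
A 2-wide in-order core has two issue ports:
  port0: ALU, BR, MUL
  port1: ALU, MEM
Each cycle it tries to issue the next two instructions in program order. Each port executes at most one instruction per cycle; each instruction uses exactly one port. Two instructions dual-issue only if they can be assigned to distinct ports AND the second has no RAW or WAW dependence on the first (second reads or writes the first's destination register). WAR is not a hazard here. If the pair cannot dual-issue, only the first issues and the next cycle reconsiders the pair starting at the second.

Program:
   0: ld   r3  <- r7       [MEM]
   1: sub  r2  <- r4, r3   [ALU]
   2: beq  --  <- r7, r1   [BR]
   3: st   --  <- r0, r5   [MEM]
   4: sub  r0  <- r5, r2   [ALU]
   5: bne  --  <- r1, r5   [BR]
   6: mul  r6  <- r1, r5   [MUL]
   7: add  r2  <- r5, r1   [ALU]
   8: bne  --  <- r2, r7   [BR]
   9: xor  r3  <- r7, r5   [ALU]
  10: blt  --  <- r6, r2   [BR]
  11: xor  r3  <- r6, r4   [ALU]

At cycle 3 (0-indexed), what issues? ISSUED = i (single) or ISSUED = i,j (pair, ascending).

c0: i0 ld.MEM  RAW r3
c1: i1+i2 sub.ALU+beq.BR  pair
c2: i3+i4 st.MEM+sub.ALU  pair
c3: i5 bne.BR  no-port BR/MUL
c4: i6+i7 mul.MUL+add.ALU  pair
c5: i8+i9 bne.BR+xor.ALU  pair
c6: i10+i11 blt.BR+xor.ALU  pair

ISSUED = 5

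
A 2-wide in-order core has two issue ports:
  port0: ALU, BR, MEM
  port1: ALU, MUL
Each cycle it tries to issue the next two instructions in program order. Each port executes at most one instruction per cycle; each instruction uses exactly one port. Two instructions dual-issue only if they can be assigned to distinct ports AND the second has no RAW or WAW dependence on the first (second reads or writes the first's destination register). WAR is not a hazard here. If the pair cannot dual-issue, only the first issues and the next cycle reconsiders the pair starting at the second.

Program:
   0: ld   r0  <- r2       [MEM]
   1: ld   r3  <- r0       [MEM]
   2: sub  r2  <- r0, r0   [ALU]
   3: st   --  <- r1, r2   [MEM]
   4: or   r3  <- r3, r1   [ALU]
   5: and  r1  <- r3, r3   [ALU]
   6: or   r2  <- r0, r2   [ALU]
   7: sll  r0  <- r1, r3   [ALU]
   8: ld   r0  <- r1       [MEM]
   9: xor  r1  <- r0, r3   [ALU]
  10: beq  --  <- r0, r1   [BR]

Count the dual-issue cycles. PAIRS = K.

0. ld @i0  | no-port MEM/MEM
1. ld/sub @i1&i2  | pair
2. st/or @i3&i4  | pair
3. and/or @i5&i6  | pair
4. sll @i7  | WAW r0
5. ld @i8  | RAW r0
6. xor @i9  | RAW r1
7. beq @i10  | tail

PAIRS = 3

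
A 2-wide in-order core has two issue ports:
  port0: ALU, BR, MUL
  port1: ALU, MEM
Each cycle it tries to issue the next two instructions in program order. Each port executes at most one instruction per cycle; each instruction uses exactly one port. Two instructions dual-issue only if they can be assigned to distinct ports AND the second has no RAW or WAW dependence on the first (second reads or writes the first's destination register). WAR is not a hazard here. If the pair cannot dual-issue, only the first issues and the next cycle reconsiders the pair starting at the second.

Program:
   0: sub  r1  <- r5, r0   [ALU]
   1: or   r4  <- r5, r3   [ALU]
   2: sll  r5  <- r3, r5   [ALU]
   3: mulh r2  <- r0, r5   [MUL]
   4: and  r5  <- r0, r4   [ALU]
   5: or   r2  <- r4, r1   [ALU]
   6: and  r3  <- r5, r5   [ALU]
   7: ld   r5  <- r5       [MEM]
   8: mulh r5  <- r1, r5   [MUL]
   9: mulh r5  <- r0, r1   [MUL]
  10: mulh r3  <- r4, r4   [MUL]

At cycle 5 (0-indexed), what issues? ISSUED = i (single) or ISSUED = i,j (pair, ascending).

0. sub/or @i0/i1  | dual
1. sll @i2  | RAW r5
2. mulh/and @i3/i4  | dual
3. or/and @i5/i6  | dual
4. ld @i7  | RAW+WAW r5
5. mulh @i8  | no-port MUL/MUL
6. mulh @i9  | no-port MUL/MUL
7. mulh @i10  | tail

ISSUED = 8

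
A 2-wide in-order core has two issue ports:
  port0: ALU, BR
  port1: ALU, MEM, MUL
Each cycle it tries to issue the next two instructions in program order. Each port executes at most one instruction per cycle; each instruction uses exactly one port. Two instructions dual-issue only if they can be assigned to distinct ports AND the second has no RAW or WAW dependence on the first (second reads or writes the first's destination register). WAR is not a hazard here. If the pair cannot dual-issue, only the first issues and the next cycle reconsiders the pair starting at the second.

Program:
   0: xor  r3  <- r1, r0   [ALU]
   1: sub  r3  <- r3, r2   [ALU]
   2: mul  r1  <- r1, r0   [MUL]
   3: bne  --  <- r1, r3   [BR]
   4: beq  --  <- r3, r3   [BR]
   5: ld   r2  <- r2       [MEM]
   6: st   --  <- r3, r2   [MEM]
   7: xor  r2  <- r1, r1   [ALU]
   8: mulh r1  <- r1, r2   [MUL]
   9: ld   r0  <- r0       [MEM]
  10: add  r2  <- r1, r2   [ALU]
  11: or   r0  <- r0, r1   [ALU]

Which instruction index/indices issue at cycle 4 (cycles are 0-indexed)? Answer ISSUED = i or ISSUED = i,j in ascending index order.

ISSUED = 6,7

0. xor.ALU @i0  | RAW+WAW r3
1. sub.ALU+mul.MUL @i1&i2  | pair
2. bne.BR @i3  | no-port BR/BR
3. beq.BR+ld.MEM @i4&i5  | pair
4. st.MEM+xor.ALU @i6&i7  | pair
5. mulh.MUL @i8  | no-port MUL/MEM
6. ld.MEM+add.ALU @i9&i10  | pair
7. or.ALU @i11  | tail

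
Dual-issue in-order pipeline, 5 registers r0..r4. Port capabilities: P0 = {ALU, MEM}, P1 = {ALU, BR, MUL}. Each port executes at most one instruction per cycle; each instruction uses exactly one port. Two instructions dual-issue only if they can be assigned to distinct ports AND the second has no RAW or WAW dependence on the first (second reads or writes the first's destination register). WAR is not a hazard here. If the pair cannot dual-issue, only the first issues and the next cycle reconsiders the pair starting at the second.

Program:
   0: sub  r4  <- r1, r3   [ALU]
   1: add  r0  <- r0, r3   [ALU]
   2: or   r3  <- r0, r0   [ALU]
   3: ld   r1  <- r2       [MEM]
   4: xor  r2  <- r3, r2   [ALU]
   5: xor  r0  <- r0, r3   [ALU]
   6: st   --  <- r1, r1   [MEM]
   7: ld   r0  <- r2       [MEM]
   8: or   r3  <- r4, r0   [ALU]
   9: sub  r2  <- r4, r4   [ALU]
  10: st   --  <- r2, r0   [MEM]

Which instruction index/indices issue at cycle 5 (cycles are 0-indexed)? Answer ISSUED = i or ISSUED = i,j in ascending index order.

ISSUED = 8,9

  cy0 -> i0,i1 (sub.ALU add.ALU) dual
  cy1 -> i2,i3 (or.ALU ld.MEM) dual
  cy2 -> i4,i5 (xor.ALU xor.ALU) dual
  cy3 -> i6 (st.MEM) no-port MEM/MEM
  cy4 -> i7 (ld.MEM) RAW r0
  cy5 -> i8,i9 (or.ALU sub.ALU) dual
  cy6 -> i10 (st.MEM) tail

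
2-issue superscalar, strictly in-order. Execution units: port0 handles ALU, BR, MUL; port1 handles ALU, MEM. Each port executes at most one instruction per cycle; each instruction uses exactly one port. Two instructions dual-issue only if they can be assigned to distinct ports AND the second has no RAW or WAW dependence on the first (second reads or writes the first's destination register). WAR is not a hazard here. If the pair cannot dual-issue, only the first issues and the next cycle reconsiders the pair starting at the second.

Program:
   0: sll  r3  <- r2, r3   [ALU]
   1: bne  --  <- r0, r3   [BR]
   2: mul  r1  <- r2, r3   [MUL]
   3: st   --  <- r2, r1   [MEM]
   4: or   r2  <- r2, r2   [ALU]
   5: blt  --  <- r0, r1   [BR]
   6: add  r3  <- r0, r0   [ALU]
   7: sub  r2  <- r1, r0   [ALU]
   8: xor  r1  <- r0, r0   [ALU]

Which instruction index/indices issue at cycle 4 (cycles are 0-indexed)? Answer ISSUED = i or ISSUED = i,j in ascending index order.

ISSUED = 5,6

0. sll.ALU @i0  | RAW r3
1. bne.BR @i1  | no-port BR/MUL
2. mul.MUL @i2  | RAW r1
3. st.MEM;or.ALU @i3/i4  | dual
4. blt.BR;add.ALU @i5/i6  | dual
5. sub.ALU;xor.ALU @i7/i8  | dual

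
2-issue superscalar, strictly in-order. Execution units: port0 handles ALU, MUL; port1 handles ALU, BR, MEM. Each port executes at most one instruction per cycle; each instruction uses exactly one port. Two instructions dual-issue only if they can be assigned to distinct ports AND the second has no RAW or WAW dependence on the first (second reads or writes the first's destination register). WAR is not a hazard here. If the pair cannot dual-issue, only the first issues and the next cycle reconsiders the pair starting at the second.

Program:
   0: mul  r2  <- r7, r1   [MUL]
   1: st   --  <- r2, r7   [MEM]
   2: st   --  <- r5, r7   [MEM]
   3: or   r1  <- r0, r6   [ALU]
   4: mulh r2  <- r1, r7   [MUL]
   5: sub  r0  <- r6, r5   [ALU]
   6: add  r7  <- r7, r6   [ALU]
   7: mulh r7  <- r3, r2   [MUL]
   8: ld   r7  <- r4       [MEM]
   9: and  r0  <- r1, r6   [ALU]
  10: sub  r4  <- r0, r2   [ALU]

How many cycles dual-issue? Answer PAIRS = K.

PAIRS = 3

t=0 i0:mul.MUL ; RAW r2
t=1 i1:st.MEM ; no-port MEM/MEM
t=2 i2/i3:st.MEM;or.ALU ; pair
t=3 i4/i5:mulh.MUL;sub.ALU ; pair
t=4 i6:add.ALU ; WAW r7
t=5 i7:mulh.MUL ; WAW r7
t=6 i8/i9:ld.MEM;and.ALU ; pair
t=7 i10:sub.ALU ; tail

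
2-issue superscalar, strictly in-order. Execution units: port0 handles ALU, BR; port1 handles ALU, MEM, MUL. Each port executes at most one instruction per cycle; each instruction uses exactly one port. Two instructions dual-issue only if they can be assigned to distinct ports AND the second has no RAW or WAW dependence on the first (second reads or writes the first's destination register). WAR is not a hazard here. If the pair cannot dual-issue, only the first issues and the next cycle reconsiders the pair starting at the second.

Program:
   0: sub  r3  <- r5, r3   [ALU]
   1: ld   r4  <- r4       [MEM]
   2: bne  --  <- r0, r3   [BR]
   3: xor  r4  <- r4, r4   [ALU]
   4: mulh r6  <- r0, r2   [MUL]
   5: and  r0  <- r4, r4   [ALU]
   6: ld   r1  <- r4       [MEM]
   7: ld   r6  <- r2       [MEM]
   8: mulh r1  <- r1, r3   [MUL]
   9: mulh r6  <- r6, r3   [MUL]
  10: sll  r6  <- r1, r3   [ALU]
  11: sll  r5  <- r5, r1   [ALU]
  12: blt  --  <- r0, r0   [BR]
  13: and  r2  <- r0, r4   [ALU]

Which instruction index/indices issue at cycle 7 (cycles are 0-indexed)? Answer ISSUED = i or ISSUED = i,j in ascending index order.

0. sub+ld @i0+i1  | pair
1. bne+xor @i2+i3  | pair
2. mulh+and @i4+i5  | pair
3. ld @i6  | no-port MEM/MEM
4. ld @i7  | no-port MEM/MUL
5. mulh @i8  | no-port MUL/MUL
6. mulh @i9  | WAW r6
7. sll+sll @i10+i11  | pair
8. blt+and @i12+i13  | pair

ISSUED = 10,11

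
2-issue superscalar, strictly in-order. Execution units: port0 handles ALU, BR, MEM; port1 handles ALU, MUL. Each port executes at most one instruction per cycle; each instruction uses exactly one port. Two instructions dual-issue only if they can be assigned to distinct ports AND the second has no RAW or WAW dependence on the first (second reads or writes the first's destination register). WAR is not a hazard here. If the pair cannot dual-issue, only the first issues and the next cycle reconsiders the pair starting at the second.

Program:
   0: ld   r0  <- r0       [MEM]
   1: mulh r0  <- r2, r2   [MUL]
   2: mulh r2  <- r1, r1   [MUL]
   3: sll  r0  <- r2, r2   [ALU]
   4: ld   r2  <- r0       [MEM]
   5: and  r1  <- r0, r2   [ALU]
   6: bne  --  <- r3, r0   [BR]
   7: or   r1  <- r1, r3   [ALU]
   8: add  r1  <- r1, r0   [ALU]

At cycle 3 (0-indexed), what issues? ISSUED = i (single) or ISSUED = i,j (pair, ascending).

ISSUED = 3

  cy0 -> i0 (ld) WAW r0
  cy1 -> i1 (mulh) no-port MUL/MUL
  cy2 -> i2 (mulh) RAW r2
  cy3 -> i3 (sll) RAW r0
  cy4 -> i4 (ld) RAW r2
  cy5 -> i5+i6 (and+bne) 2-wide
  cy6 -> i7 (or) RAW+WAW r1
  cy7 -> i8 (add) tail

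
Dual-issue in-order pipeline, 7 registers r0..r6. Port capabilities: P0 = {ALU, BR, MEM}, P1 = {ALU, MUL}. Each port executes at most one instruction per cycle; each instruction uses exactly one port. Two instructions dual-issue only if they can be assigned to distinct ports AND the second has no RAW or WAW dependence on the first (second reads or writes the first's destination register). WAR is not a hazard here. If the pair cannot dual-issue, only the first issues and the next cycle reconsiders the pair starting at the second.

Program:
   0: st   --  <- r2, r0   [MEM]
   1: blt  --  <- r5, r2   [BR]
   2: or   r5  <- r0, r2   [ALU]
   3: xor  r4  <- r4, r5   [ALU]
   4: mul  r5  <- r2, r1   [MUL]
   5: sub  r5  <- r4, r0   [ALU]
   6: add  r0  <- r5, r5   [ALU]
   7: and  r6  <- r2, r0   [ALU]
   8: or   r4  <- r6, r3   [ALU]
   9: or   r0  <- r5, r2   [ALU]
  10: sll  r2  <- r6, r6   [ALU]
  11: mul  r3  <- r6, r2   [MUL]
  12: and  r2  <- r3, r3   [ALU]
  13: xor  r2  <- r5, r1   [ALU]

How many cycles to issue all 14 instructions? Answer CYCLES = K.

CYCLES = 11

[0] i0  st  -- no-port MEM/BR
[1] i1/i2  blt;or  -- pair
[2] i3/i4  xor;mul  -- pair
[3] i5  sub  -- RAW r5
[4] i6  add  -- RAW r0
[5] i7  and  -- RAW r6
[6] i8/i9  or;or  -- pair
[7] i10  sll  -- RAW r2
[8] i11  mul  -- RAW r3
[9] i12  and  -- WAW r2
[10] i13  xor  -- tail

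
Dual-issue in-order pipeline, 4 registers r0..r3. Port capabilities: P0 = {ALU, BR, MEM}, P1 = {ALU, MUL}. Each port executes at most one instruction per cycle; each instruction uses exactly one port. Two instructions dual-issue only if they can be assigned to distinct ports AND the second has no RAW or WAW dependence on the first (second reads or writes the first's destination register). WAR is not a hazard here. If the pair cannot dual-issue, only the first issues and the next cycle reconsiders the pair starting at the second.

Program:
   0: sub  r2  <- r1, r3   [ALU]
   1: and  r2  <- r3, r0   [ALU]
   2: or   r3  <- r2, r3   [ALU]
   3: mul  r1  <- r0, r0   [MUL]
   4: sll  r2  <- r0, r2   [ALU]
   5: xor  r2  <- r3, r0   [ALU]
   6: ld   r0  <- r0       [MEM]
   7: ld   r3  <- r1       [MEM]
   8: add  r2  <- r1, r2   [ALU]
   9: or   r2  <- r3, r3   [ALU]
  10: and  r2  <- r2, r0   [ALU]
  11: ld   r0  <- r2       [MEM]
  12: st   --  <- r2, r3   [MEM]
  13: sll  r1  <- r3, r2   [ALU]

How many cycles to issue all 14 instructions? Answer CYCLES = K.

[0] i0  sub.ALU  -- WAW r2
[1] i1  and.ALU  -- RAW r2
[2] i2/i3  or.ALU+mul.MUL  -- pair
[3] i4  sll.ALU  -- WAW r2
[4] i5/i6  xor.ALU+ld.MEM  -- pair
[5] i7/i8  ld.MEM+add.ALU  -- pair
[6] i9  or.ALU  -- RAW+WAW r2
[7] i10  and.ALU  -- RAW r2
[8] i11  ld.MEM  -- no-port MEM/MEM
[9] i12/i13  st.MEM+sll.ALU  -- pair

CYCLES = 10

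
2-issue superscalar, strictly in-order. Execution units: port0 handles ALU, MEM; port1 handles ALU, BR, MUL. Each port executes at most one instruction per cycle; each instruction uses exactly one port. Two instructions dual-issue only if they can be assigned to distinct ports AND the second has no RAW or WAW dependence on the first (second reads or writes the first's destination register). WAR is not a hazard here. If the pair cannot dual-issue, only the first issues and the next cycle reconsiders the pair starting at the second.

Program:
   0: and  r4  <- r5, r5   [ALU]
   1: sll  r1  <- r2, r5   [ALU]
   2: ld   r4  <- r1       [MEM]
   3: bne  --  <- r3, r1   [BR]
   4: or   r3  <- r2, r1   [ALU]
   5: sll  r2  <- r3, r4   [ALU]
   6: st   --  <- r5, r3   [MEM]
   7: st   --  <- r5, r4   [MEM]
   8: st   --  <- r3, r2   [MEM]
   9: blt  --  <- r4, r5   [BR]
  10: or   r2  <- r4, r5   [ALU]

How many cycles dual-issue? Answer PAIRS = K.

PAIRS = 4

0. and+sll @i0&i1  | pair
1. ld+bne @i2&i3  | pair
2. or @i4  | RAW r3
3. sll+st @i5&i6  | pair
4. st @i7  | no-port MEM/MEM
5. st+blt @i8&i9  | pair
6. or @i10  | tail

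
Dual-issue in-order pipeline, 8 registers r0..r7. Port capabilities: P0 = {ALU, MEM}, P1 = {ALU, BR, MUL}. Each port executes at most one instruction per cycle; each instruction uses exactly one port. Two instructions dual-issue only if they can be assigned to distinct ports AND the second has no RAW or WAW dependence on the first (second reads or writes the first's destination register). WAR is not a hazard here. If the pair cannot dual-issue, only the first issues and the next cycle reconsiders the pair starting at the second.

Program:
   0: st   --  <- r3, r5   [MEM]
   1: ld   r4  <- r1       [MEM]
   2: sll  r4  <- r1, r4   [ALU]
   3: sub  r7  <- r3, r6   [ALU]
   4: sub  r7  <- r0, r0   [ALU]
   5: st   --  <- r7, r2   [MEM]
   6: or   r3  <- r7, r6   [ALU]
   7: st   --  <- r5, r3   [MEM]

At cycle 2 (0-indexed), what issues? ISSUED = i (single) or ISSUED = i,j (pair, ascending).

  cy0 -> i0 (st) no-port MEM/MEM
  cy1 -> i1 (ld) RAW+WAW r4
  cy2 -> i2+i3 (sll+sub) dual
  cy3 -> i4 (sub) RAW r7
  cy4 -> i5+i6 (st+or) dual
  cy5 -> i7 (st) tail

ISSUED = 2,3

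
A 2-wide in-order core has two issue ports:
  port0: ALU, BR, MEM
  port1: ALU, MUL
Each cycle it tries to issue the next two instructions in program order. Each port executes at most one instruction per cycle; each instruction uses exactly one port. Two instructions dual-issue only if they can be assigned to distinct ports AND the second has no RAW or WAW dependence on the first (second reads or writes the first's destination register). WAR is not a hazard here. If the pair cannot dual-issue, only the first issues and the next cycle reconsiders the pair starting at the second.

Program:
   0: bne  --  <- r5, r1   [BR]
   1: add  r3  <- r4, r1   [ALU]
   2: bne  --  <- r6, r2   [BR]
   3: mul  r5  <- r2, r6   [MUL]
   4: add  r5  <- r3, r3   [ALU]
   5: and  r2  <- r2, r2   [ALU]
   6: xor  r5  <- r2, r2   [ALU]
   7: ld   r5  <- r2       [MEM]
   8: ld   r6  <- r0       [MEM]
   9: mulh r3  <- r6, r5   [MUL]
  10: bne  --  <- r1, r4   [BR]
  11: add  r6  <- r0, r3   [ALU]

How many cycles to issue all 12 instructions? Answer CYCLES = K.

t=0 i0,i1:bne.BR add.ALU ; pair
t=1 i2,i3:bne.BR mul.MUL ; pair
t=2 i4,i5:add.ALU and.ALU ; pair
t=3 i6:xor.ALU ; WAW r5
t=4 i7:ld.MEM ; no-port MEM/MEM
t=5 i8:ld.MEM ; RAW r6
t=6 i9,i10:mulh.MUL bne.BR ; pair
t=7 i11:add.ALU ; tail

CYCLES = 8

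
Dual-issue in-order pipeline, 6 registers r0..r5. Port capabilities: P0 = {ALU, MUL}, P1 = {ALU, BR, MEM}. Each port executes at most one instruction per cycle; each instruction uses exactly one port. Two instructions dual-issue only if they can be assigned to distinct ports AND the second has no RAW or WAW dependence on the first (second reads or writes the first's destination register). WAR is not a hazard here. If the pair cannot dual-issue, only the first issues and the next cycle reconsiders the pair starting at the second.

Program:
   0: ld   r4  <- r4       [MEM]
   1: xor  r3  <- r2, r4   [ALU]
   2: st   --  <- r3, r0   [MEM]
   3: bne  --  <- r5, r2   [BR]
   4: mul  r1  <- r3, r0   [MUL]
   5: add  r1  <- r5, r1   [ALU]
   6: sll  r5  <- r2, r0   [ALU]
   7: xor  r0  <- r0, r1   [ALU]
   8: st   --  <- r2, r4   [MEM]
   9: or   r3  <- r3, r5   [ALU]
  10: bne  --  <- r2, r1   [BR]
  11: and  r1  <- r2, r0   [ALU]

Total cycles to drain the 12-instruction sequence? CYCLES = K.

c0: i0 ld.MEM  RAW r4
c1: i1 xor.ALU  RAW r3
c2: i2 st.MEM  no-port MEM/BR
c3: i3/i4 bne.BR;mul.MUL  2-wide
c4: i5/i6 add.ALU;sll.ALU  2-wide
c5: i7/i8 xor.ALU;st.MEM  2-wide
c6: i9/i10 or.ALU;bne.BR  2-wide
c7: i11 and.ALU  tail

CYCLES = 8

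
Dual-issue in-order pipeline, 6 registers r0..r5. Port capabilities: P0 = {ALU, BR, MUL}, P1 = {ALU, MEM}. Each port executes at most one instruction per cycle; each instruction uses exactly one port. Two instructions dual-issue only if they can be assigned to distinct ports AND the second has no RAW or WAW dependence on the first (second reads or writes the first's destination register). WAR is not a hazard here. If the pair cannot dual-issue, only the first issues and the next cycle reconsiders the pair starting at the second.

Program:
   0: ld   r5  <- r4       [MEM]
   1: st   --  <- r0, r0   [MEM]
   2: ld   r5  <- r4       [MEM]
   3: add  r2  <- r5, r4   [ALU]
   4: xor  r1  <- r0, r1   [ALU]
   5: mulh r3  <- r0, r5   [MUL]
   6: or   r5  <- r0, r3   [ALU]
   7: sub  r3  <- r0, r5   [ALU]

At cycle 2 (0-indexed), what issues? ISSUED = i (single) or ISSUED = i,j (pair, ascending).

  cy0 -> i0 (ld) no-port MEM/MEM
  cy1 -> i1 (st) no-port MEM/MEM
  cy2 -> i2 (ld) RAW r5
  cy3 -> i3,i4 (add/xor) pair
  cy4 -> i5 (mulh) RAW r3
  cy5 -> i6 (or) RAW r5
  cy6 -> i7 (sub) tail

ISSUED = 2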